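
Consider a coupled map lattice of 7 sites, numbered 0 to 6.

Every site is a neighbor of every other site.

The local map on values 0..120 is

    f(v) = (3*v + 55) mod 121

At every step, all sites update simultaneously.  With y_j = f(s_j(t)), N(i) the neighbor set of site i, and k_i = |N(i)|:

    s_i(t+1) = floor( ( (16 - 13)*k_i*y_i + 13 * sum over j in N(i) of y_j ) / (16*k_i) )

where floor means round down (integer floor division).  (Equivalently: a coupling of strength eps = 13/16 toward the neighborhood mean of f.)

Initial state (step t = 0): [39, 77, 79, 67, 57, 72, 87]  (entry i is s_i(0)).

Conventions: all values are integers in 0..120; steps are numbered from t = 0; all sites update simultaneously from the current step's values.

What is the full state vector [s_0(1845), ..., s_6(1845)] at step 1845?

Answer: [102, 102, 102, 102, 102, 102, 102]
Key observation: The state at step 3, [81, 81, 81, 81, 81, 81, 81], reappears at step 8: the system is in a cycle of period 5 from step 3 on.  Therefore the state at step 1845 equals the state at step 3 + ((1845 - 3) mod 5) = 5, which is [102, 102, 102, 102, 102, 102, 102].

Derivation:
t=0: [39, 77, 79, 67, 57, 72, 87]
t=1: [52, 51, 52, 50, 55, 51, 53]
t=2: [90, 89, 90, 89, 90, 89, 90]
t=3: [81, 81, 81, 81, 81, 81, 81]
t=4: [56, 56, 56, 56, 56, 56, 56]
t=5: [102, 102, 102, 102, 102, 102, 102]
t=6: [119, 119, 119, 119, 119, 119, 119]
t=7: [49, 49, 49, 49, 49, 49, 49]
t=8: [81, 81, 81, 81, 81, 81, 81]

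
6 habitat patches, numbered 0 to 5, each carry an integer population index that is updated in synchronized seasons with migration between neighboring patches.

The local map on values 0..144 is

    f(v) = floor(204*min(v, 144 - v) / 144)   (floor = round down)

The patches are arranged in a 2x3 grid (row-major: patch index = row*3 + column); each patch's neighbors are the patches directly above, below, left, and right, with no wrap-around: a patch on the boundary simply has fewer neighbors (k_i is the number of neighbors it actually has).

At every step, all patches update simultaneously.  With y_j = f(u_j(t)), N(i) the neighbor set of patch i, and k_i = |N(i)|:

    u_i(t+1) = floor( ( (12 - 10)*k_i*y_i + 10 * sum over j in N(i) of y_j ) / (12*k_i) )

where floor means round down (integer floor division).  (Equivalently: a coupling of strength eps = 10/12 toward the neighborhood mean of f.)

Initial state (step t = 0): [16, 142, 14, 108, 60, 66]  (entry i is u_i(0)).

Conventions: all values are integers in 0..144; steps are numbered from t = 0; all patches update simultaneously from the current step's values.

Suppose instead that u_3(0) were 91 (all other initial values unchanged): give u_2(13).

Answer: u_2(13) = 99
Key observation: This trace re-runs the system from the modified initial state.

Derivation:
t=0: [16, 142, 14, 91, 60, 66]
t=1: [35, 35, 42, 57, 61, 58]
t=2: [61, 62, 64, 69, 72, 74]
t=3: [91, 91, 92, 94, 95, 96]
t=4: [72, 72, 71, 71, 70, 70]
t=5: [101, 100, 100, 100, 100, 99]
t=6: [61, 61, 62, 61, 62, 62]
t=7: [86, 86, 86, 86, 86, 87]
t=8: [82, 82, 81, 82, 81, 81]
t=9: [87, 88, 88, 87, 87, 89]
t=10: [79, 79, 78, 80, 78, 79]
t=11: [91, 92, 92, 92, 91, 92]
t=12: [73, 74, 73, 74, 73, 73]
t=13: [99, 99, 99, 99, 99, 100]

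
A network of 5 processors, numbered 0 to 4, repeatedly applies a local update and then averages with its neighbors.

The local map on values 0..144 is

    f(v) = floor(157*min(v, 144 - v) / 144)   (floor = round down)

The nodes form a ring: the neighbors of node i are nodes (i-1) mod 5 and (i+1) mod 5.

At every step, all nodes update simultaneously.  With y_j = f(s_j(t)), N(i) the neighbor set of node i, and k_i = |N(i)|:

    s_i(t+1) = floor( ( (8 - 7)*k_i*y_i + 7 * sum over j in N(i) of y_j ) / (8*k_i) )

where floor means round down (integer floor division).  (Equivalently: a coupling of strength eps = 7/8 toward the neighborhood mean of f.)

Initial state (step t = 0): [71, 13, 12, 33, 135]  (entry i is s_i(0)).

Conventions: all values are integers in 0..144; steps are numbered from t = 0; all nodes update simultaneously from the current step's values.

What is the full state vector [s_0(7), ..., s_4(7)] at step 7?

Answer: [41, 43, 43, 42, 43]

Derivation:
t=0: [71, 13, 12, 33, 135]
t=1: [19, 41, 23, 14, 50]
t=2: [45, 25, 28, 36, 22]
t=3: [28, 37, 32, 28, 41]
t=4: [40, 33, 34, 37, 31]
t=5: [35, 39, 37, 35, 40]
t=6: [41, 39, 40, 41, 38]
t=7: [41, 43, 43, 42, 43]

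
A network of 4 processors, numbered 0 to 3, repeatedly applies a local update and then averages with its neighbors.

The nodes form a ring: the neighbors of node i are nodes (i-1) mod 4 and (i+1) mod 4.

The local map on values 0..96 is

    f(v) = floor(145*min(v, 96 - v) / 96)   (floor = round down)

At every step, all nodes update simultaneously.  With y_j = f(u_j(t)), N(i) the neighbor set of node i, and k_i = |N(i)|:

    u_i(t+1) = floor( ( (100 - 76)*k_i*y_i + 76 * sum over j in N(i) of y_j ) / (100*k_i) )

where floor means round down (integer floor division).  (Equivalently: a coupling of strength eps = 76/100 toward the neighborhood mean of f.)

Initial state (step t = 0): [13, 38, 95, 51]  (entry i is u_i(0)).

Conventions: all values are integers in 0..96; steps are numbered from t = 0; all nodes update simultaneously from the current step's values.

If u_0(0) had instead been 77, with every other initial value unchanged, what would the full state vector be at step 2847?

Simulating step by step:
t=0: [77, 38, 95, 51]
t=1: [53, 24, 47, 27]
t=2: [44, 59, 45, 60]
t=3: [57, 63, 57, 63]
t=4: [51, 55, 51, 55]
t=5: [62, 65, 62, 65]
t=6: [47, 49, 47, 49]
t=7: [70, 70, 70, 70]
t=8: [39, 39, 39, 39]
t=9: [58, 58, 58, 58]
t=10: [57, 57, 57, 57]
t=11: [58, 58, 58, 58]

Answer: [58, 58, 58, 58]
Key observation: The state at step 9, [58, 58, 58, 58], reappears at step 11: the system is in a cycle of period 2 from step 9 on.  Therefore the state at step 2847 equals the state at step 9 + ((2847 - 9) mod 2) = 9, which is [58, 58, 58, 58].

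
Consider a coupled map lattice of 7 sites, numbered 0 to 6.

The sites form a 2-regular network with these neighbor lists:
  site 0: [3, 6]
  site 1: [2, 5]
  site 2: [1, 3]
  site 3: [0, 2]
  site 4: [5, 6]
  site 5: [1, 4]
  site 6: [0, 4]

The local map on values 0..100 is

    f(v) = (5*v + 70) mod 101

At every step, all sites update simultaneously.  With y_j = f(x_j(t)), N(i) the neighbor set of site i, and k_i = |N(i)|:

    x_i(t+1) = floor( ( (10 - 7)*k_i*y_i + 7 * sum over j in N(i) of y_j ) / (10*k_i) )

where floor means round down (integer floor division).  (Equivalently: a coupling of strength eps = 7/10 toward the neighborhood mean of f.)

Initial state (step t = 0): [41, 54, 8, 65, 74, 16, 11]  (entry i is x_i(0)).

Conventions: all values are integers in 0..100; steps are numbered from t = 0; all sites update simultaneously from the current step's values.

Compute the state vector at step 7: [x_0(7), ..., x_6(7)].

Simulating step by step:
t=0: [41, 54, 8, 65, 74, 16, 11]
t=1: [62, 31, 47, 56, 36, 40, 45]
t=2: [72, 31, 25, 41, 70, 45, 71]
t=3: [40, 72, 61, 63, 44, 41, 21]
t=4: [75, 58, 59, 73, 77, 61, 76]
t=5: [39, 64, 49, 45, 56, 59, 46]
t=6: [85, 52, 66, 54, 70, 65, 67]
t=7: [40, 74, 51, 76, 37, 42, 37]

Answer: [40, 74, 51, 76, 37, 42, 37]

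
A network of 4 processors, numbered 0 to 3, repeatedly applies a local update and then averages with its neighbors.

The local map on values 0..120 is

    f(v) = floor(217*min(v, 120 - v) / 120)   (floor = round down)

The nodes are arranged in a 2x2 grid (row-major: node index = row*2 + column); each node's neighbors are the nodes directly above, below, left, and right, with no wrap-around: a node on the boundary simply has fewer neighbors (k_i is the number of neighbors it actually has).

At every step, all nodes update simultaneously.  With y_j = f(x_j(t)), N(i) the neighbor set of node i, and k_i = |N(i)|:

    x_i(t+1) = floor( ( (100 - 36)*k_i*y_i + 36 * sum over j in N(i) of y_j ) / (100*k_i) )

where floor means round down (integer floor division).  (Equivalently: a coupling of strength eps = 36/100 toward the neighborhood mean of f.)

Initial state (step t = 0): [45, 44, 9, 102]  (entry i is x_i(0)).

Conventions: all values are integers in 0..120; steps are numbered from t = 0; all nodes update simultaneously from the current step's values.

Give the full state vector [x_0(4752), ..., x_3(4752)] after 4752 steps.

Simulating step by step:
t=0: [45, 44, 9, 102]
t=1: [68, 70, 30, 37]
t=2: [86, 86, 63, 68]
t=3: [68, 66, 93, 89]
t=4: [86, 89, 57, 61]
t=5: [67, 65, 95, 96]
t=6: [86, 88, 53, 53]
t=7: [66, 64, 88, 88]
t=8: [90, 92, 64, 64]
t=9: [61, 59, 92, 91]
t=10: [95, 96, 60, 61]
t=11: [55, 54, 96, 95]
t=12: [88, 88, 53, 54]
t=13: [63, 64, 88, 89]
t=14: [94, 93, 65, 64]
t=15: [56, 57, 90, 91]
t=16: [92, 93, 62, 61]
t=17: [59, 58, 94, 95]
t=18: [95, 93, 57, 55]
t=19: [55, 56, 91, 90]
t=20: [90, 92, 60, 62]
t=21: [63, 60, 97, 95]
t=22: [92, 95, 52, 55]
t=23: [57, 55, 86, 88]
t=24: [94, 92, 67, 65]
t=25: [56, 58, 87, 89]
t=26: [93, 94, 66, 65]
t=27: [56, 56, 88, 89]
t=28: [93, 92, 64, 64]
t=29: [57, 58, 91, 91]
t=30: [94, 94, 61, 61]
t=31: [57, 57, 95, 95]
t=32: [92, 92, 55, 55]
t=33: [58, 58, 90, 90]
t=34: [95, 95, 63, 63]
t=35: [55, 55, 92, 92]
t=36: [90, 90, 58, 58]
t=37: [63, 63, 95, 95]
t=38: [92, 92, 55, 55]

Answer: [90, 90, 58, 58]
Key observation: The state at step 32, [92, 92, 55, 55], reappears at step 38: the system is in a cycle of period 6 from step 32 on.  Therefore the state at step 4752 equals the state at step 32 + ((4752 - 32) mod 6) = 36, which is [90, 90, 58, 58].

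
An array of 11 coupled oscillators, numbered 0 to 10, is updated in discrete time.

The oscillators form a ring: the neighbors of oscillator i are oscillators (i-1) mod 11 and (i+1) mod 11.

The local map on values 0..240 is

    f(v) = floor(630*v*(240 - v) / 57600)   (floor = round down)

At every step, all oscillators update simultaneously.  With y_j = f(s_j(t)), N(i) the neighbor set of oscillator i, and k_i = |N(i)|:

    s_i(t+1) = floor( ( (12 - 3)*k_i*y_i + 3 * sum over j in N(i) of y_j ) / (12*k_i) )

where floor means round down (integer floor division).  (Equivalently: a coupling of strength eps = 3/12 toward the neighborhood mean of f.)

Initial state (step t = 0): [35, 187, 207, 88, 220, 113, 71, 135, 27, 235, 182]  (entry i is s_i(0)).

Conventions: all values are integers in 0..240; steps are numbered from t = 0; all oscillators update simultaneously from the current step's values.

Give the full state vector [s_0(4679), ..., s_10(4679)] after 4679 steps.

Simulating step by step:
t=0: [35, 187, 207, 88, 220, 113, 71, 135, 27, 235, 182]
t=1: [86, 100, 87, 124, 73, 139, 137, 140, 67, 31, 97]
t=2: [146, 150, 147, 152, 138, 150, 153, 149, 122, 87, 140]
t=3: [150, 147, 148, 147, 151, 147, 145, 148, 154, 147, 151]
t=4: [147, 148, 148, 148, 146, 148, 149, 147, 145, 148, 146]
t=5: [149, 148, 148, 148, 149, 148, 148, 149, 149, 148, 149]
t=6: [148, 148, 148, 148, 148, 148, 148, 148, 148, 148, 148]
t=7: [148, 148, 148, 148, 148, 148, 148, 148, 148, 148, 148]

Answer: [148, 148, 148, 148, 148, 148, 148, 148, 148, 148, 148]
Key observation: The state at step 6, [148, 148, 148, 148, 148, 148, 148, 148, 148, 148, 148], reappears at step 7: the system is in a cycle of period 1 from step 6 on.  Therefore the state at step 4679 equals the state at step 6 + ((4679 - 6) mod 1) = 6, which is [148, 148, 148, 148, 148, 148, 148, 148, 148, 148, 148].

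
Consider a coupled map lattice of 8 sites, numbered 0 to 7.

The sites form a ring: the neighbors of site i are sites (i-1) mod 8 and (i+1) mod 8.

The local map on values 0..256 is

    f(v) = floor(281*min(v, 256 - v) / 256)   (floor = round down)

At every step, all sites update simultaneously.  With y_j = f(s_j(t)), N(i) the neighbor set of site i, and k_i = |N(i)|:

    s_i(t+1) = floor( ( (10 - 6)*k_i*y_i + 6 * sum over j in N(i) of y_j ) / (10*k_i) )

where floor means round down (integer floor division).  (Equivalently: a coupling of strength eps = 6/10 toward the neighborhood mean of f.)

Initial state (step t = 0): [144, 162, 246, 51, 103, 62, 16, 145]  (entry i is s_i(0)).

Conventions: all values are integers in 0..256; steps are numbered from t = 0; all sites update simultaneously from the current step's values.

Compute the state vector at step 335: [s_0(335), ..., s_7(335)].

Simulating step by step:
t=0: [144, 162, 246, 51, 103, 62, 16, 145]
t=1: [116, 80, 51, 58, 82, 66, 63, 90]
t=2: [106, 89, 67, 68, 76, 76, 78, 98]
t=3: [107, 95, 80, 76, 80, 83, 91, 103]
t=4: [111, 102, 90, 85, 87, 92, 100, 110]
t=5: [117, 110, 100, 95, 95, 101, 109, 117]
t=6: [125, 119, 110, 105, 105, 110, 119, 125]
t=7: [134, 129, 121, 116, 116, 121, 129, 134]
t=8: [134, 135, 132, 128, 128, 132, 135, 134]
t=9: [132, 133, 136, 138, 138, 136, 133, 132]
t=10: [135, 134, 131, 129, 129, 131, 134, 135]
t=11: [132, 133, 136, 138, 138, 136, 133, 132]

Answer: [132, 133, 136, 138, 138, 136, 133, 132]
Key observation: The state at step 9, [132, 133, 136, 138, 138, 136, 133, 132], reappears at step 11: the system is in a cycle of period 2 from step 9 on.  Therefore the state at step 335 equals the state at step 9 + ((335 - 9) mod 2) = 9, which is [132, 133, 136, 138, 138, 136, 133, 132].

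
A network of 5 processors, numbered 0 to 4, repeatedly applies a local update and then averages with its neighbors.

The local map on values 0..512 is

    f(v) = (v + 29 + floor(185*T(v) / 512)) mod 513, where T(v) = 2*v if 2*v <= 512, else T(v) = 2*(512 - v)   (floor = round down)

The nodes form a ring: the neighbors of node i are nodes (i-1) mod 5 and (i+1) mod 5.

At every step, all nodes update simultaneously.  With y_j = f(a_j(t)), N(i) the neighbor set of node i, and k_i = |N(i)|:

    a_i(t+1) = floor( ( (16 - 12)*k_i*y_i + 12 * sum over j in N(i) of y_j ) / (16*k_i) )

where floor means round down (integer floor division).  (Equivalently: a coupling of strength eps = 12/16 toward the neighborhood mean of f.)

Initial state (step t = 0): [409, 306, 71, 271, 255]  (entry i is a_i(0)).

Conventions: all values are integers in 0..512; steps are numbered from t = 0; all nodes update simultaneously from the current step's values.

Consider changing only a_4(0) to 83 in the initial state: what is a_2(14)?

Simulating step by step:
t=0: [409, 306, 71, 271, 83]
t=1: [373, 369, 396, 239, 412]
t=2: [313, 504, 479, 300, 353]
t=3: [316, 194, 194, 313, 486]
t=4: [265, 409, 408, 264, 369]
t=5: [497, 497, 497, 497, 479]
t=6: [21, 23, 23, 21, 21]
t=7: [66, 66, 66, 66, 65]
t=8: [141, 142, 142, 141, 141]
t=9: [271, 272, 272, 271, 271]
t=10: [474, 474, 474, 474, 474]
t=11: [17, 17, 17, 17, 17]
t=12: [58, 58, 58, 58, 58]
t=13: [128, 128, 128, 128, 128]
t=14: [249, 249, 249, 249, 249]

Answer: a_2(14) = 249
Key observation: This trace re-runs the system from the modified initial state.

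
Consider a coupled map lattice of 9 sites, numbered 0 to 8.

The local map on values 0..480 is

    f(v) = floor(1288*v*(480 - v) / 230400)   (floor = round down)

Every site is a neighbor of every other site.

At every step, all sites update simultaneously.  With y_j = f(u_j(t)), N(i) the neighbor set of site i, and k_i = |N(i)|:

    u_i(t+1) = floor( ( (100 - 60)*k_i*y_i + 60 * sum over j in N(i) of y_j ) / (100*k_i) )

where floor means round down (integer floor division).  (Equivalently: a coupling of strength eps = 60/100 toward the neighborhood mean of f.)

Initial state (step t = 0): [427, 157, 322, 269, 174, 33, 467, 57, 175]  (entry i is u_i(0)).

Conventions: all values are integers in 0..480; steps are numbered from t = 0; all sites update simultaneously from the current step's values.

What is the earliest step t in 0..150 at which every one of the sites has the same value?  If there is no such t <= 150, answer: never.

Simulating step by step:
t=0: [427, 157, 322, 269, 174, 33, 467, 57, 175]  (not all equal)
t=1: [180, 231, 231, 242, 235, 165, 149, 182, 235]  (not all equal)
t=2: [305, 312, 312, 312, 312, 302, 297, 306, 312]  (not all equal)
t=3: [296, 294, 294, 294, 294, 297, 298, 296, 294]  (not all equal)
t=4: [304, 304, 304, 304, 304, 303, 303, 304, 304]  (not all equal)
t=5: [299, 299, 299, 299, 299, 299, 299, 299, 299]  (all equal)

Answer: 5
Key observation: Synchronization is absorbing here: once all sites are equal they stay equal, and step 5 is the first all-equal step.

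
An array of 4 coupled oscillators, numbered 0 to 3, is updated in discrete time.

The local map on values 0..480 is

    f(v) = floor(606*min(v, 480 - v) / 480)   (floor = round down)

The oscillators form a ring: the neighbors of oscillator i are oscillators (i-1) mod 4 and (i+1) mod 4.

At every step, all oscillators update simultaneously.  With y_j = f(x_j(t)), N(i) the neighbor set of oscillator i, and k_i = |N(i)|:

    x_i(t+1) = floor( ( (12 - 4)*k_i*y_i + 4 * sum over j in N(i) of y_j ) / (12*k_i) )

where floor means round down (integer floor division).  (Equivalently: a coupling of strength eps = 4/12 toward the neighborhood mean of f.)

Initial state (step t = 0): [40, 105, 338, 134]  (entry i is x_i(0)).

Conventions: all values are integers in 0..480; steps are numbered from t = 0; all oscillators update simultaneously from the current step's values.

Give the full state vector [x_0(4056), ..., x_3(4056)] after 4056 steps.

Simulating step by step:
t=0: [40, 105, 338, 134]
t=1: [83, 126, 169, 150]
t=2: [127, 158, 200, 178]
t=3: [177, 201, 238, 218]
t=4: [236, 255, 288, 270]
t=5: [289, 279, 252, 266]
t=6: [247, 256, 278, 268]
t=7: [287, 279, 261, 269]
t=8: [248, 255, 270, 263]
t=9: [287, 282, 269, 274]
t=10: [246, 250, 262, 258]
t=11: [291, 288, 278, 281]
t=12: [240, 243, 252, 249]
t=13: [300, 297, 289, 292]
t=14: [229, 232, 238, 236]
t=15: [290, 292, 298, 296]
t=16: [237, 236, 230, 232]
t=17: [297, 296, 291, 292]
t=18: [232, 232, 236, 236]
t=19: [292, 292, 296, 296]
t=20: [236, 236, 232, 232]
t=21: [296, 296, 292, 292]
t=22: [232, 232, 236, 236]

Answer: [236, 236, 232, 232]
Key observation: The state at step 18, [232, 232, 236, 236], reappears at step 22: the system is in a cycle of period 4 from step 18 on.  Therefore the state at step 4056 equals the state at step 18 + ((4056 - 18) mod 4) = 20, which is [236, 236, 232, 232].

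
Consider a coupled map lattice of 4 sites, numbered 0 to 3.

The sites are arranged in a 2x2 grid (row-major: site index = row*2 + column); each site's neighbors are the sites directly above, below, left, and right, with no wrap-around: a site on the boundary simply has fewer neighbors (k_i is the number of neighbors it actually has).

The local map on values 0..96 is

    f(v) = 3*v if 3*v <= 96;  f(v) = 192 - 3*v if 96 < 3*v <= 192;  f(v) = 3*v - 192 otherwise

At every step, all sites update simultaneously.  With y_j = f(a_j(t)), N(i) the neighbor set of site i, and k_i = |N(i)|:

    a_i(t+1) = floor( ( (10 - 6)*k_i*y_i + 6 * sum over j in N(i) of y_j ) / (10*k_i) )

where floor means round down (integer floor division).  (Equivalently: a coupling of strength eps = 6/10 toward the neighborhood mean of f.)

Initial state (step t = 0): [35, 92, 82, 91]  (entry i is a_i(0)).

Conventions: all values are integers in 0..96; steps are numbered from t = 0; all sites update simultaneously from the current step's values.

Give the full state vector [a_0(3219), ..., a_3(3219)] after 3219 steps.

Simulating step by step:
t=0: [35, 92, 82, 91]
t=1: [76, 84, 72, 73]
t=2: [39, 42, 28, 36]
t=3: [75, 74, 81, 78]
t=4: [37, 34, 42, 41]
t=5: [79, 81, 71, 74]
t=6: [39, 42, 30, 33]
t=7: [76, 76, 86, 84]
t=8: [45, 43, 55, 54]
t=9: [49, 51, 36, 39]
t=10: [54, 51, 69, 66]
t=11: [28, 26, 16, 18]
t=12: [71, 72, 60, 59]
t=13: [19, 20, 15, 16]
t=14: [54, 55, 49, 50]
t=15: [33, 32, 39, 38]
t=16: [88, 89, 81, 82]
t=17: [66, 67, 58, 59]
t=18: [10, 9, 13, 14]
t=19: [31, 32, 37, 36]
t=20: [90, 91, 85, 86]
t=21: [74, 75, 68, 69]
t=22: [25, 26, 18, 19]
t=23: [69, 70, 61, 62]
t=24: [14, 13, 9, 10]
t=25: [36, 37, 32, 31]
t=26: [86, 85, 91, 90]
t=27: [69, 68, 75, 74]
t=28: [19, 18, 26, 25]
t=29: [62, 61, 70, 69]
t=30: [10, 9, 13, 14]

Answer: [69, 68, 75, 74]
Key observation: The state at step 18, [10, 9, 13, 14], reappears at step 30: the system is in a cycle of period 12 from step 18 on.  Therefore the state at step 3219 equals the state at step 18 + ((3219 - 18) mod 12) = 27, which is [69, 68, 75, 74].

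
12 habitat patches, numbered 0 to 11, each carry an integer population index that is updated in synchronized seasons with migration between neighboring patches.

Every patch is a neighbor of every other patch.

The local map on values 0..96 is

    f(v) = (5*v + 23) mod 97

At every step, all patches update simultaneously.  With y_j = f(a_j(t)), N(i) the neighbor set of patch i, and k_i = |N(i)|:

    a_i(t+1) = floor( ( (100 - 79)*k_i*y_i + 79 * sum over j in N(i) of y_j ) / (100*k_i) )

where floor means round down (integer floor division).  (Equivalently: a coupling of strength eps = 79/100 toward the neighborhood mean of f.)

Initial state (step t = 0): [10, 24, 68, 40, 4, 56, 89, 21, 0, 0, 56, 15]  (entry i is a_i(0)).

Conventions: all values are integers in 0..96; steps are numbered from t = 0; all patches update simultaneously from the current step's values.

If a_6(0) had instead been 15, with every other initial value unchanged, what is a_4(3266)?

Simulating step by step:
t=0: [10, 24, 68, 40, 4, 56, 15, 21, 0, 0, 56, 15]
t=1: [36, 32, 36, 30, 32, 27, 26, 30, 29, 29, 27, 26]
t=2: [52, 63, 52, 62, 63, 59, 59, 62, 61, 61, 59, 59]
t=3: [50, 45, 50, 44, 45, 42, 42, 44, 43, 43, 42, 42]
t=4: [54, 51, 54, 50, 51, 49, 49, 50, 49, 49, 49, 49]
t=5: [55, 67, 55, 66, 67, 65, 65, 66, 65, 65, 65, 65]
t=6: [45, 53, 45, 52, 53, 51, 51, 52, 51, 51, 51, 51]
t=7: [77, 83, 77, 82, 83, 81, 81, 82, 81, 81, 81, 81]
t=8: [36, 40, 36, 39, 40, 39, 39, 39, 39, 39, 39, 39]
t=9: [20, 23, 20, 22, 23, 22, 22, 22, 22, 22, 22, 22]
t=10: [33, 35, 33, 35, 35, 35, 35, 35, 35, 35, 35, 35]
t=11: [28, 16, 28, 16, 16, 16, 16, 16, 16, 16, 16, 16]
t=12: [22, 14, 22, 14, 14, 14, 14, 14, 14, 14, 14, 14]
t=13: [76, 84, 76, 84, 84, 84, 84, 84, 84, 84, 84, 84]
t=14: [43, 49, 43, 49, 49, 49, 49, 49, 49, 49, 49, 49]
t=15: [65, 69, 65, 69, 69, 69, 69, 69, 69, 69, 69, 69]
t=16: [71, 74, 71, 74, 74, 74, 74, 74, 74, 74, 74, 74]
t=17: [28, 16, 28, 16, 16, 16, 16, 16, 16, 16, 16, 16]

Answer: a_4(3266) = 49
Key observation: The state at step 11, [28, 16, 28, 16, 16, 16, 16, 16, 16, 16, 16, 16], reappears at step 17: the system is in a cycle of period 6 from step 11 on.  Therefore the state at step 3266 equals the state at step 11 + ((3266 - 11) mod 6) = 14, which is [43, 49, 43, 49, 49, 49, 49, 49, 49, 49, 49, 49].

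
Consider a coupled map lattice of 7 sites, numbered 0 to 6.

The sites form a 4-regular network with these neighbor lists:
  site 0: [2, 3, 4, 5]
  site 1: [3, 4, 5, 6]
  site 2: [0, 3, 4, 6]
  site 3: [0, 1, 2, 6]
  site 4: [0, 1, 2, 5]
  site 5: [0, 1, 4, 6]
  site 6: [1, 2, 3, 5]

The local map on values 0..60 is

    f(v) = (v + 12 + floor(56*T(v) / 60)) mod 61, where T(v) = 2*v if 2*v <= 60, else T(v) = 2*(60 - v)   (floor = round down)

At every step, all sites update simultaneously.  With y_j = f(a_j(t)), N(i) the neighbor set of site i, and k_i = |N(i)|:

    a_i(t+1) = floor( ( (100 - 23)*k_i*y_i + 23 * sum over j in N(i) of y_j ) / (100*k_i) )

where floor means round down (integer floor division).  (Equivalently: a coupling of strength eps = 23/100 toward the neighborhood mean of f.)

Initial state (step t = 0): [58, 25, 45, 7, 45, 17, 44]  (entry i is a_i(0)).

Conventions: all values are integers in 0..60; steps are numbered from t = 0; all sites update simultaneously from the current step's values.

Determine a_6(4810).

Simulating step by step:
t=0: [58, 25, 45, 7, 45, 17, 44]
t=1: [17, 24, 23, 29, 25, 50, 26]
t=2: [51, 20, 20, 33, 23, 21, 24]
t=3: [17, 10, 11, 29, 14, 11, 18]
t=4: [56, 38, 41, 34, 50, 41, 10]
t=5: [16, 29, 26, 31, 20, 26, 37]
t=6: [49, 31, 26, 36, 14, 26, 30]
t=7: [23, 36, 27, 30, 46, 27, 35]
t=8: [18, 30, 27, 34, 23, 27, 31]
t=9: [7, 34, 26, 31, 17, 26, 34]
t=10: [33, 34, 28, 34, 52, 28, 32]
t=11: [32, 32, 30, 33, 20, 30, 34]
t=12: [33, 33, 34, 34, 14, 34, 33]
t=13: [34, 34, 34, 33, 47, 34, 33]
t=14: [32, 32, 32, 33, 24, 32, 33]
t=15: [34, 33, 33, 34, 22, 34, 34]
t=16: [31, 32, 32, 33, 18, 31, 33]
t=17: [33, 33, 33, 34, 9, 33, 34]
t=18: [34, 34, 34, 33, 36, 34, 33]
t=19: [32, 33, 33, 33, 31, 32, 33]
t=20: [34, 34, 34, 34, 35, 34, 34]
t=21: [32, 32, 32, 33, 32, 32, 33]
t=22: [34, 34, 34, 34, 35, 34, 34]

Answer: a_6(4810) = 34
Key observation: The state at step 20, [34, 34, 34, 34, 35, 34, 34], reappears at step 22: the system is in a cycle of period 2 from step 20 on.  Therefore the state at step 4810 equals the state at step 20 + ((4810 - 20) mod 2) = 20, which is [34, 34, 34, 34, 35, 34, 34].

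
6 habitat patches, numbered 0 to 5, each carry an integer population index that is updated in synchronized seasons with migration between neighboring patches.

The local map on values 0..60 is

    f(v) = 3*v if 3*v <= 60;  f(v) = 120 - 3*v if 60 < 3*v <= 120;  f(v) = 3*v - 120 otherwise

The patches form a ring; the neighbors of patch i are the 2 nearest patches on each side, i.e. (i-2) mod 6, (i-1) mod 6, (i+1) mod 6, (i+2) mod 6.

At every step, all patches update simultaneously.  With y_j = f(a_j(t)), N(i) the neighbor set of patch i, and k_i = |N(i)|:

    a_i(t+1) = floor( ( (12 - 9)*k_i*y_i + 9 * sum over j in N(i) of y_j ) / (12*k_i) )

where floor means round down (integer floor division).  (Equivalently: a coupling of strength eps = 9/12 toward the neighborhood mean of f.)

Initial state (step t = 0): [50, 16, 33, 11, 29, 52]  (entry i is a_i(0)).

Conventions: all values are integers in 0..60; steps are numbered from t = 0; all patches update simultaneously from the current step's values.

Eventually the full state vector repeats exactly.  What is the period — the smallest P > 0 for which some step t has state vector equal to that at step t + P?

Answer: 2
Key observation: The state at step 5, [24, 24, 24, 24, 24, 24], reappears at step 7 — and no state repeats earlier — so the cycle the system enters has period 2.

Derivation:
t=0: [50, 16, 33, 11, 29, 52]
t=1: [33, 34, 32, 34, 30, 36]
t=2: [21, 18, 22, 20, 21, 19]
t=3: [55, 56, 56, 56, 57, 57]
t=4: [48, 48, 48, 49, 48, 48]
t=5: [24, 24, 24, 24, 24, 24]
t=6: [48, 48, 48, 48, 48, 48]
t=7: [24, 24, 24, 24, 24, 24]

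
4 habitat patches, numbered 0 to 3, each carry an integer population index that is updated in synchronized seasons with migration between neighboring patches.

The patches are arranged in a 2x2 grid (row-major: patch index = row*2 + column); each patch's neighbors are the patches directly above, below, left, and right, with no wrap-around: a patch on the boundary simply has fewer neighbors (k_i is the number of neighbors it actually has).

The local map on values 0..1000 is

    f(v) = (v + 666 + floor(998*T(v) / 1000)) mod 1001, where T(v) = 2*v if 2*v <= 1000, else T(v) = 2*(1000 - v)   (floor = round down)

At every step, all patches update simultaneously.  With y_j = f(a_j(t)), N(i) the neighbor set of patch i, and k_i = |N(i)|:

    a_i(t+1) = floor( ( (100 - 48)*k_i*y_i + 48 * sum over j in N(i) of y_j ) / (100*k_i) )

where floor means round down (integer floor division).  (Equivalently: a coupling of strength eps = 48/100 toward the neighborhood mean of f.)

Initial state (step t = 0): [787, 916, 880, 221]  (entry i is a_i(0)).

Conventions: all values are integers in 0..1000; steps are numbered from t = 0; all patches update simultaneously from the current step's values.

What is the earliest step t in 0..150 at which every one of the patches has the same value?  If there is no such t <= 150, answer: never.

Simulating step by step:
t=0: [787, 916, 880, 221]  (not all equal)
t=1: [823, 677, 696, 537]  (not all equal)
t=2: [906, 744, 734, 533]  (not all equal)
t=3: [837, 690, 695, 510]  (not all equal)
t=4: [895, 740, 738, 544]  (not all equal)
t=5: [843, 692, 693, 504]  (not all equal)
t=6: [892, 739, 739, 548]  (not all equal)
t=7: [844, 693, 693, 502]  (not all equal)
t=8: [892, 739, 739, 548]  (not all equal)

Answer: never
Key observation: The state at step 6 reappears at step 8 — the system is in a cycle of period 2 from step 6 on.  No step 0..8 is synchronized, and the cycle repeats forever, so no step up to 150 (or ever) has all patches equal.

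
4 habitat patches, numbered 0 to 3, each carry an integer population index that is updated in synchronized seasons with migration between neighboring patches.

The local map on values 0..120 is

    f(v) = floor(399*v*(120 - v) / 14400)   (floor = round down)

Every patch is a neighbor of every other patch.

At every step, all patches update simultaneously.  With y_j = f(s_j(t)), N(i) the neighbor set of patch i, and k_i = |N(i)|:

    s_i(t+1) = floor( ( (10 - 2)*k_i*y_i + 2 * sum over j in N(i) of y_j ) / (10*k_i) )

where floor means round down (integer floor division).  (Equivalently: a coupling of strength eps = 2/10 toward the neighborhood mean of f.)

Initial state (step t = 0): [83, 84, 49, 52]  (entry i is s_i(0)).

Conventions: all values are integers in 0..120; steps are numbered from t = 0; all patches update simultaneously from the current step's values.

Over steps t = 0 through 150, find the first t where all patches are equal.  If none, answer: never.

Simulating step by step:
t=0: [83, 84, 49, 52]  (not all equal)
t=1: [86, 84, 94, 95]  (not all equal)
t=2: [79, 80, 68, 67]  (not all equal)
t=3: [90, 89, 95, 96]  (not all equal)
t=4: [72, 74, 66, 64]  (not all equal)
t=5: [95, 94, 97, 98]  (not all equal)
t=6: [64, 65, 61, 60]  (not all equal)
t=7: [99, 99, 99, 99]  (all equal)

Answer: 7
Key observation: Synchronization is absorbing here: once all patches are equal they stay equal, and step 7 is the first all-equal step.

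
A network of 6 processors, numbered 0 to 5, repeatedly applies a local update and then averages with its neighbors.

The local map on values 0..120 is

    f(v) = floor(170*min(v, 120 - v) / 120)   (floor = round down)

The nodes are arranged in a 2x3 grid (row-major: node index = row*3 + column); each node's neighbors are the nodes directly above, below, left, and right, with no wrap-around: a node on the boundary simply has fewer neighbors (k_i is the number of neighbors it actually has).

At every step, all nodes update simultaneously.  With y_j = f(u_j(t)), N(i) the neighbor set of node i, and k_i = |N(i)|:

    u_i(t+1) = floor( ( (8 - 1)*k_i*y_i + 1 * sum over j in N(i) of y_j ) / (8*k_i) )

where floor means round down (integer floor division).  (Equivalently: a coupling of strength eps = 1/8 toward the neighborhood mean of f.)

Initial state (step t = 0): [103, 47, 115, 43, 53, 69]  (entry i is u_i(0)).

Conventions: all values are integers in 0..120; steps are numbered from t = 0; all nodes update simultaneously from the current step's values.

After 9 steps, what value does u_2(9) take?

Simulating step by step:
t=0: [103, 47, 115, 43, 53, 69]
t=1: [28, 62, 14, 58, 73, 68]
t=2: [44, 76, 26, 78, 67, 69]
t=3: [61, 61, 39, 60, 73, 69]
t=4: [83, 81, 57, 83, 67, 70]
t=5: [52, 56, 77, 53, 73, 70]
t=6: [73, 77, 61, 74, 67, 69]
t=7: [65, 61, 80, 65, 73, 72]
t=8: [77, 80, 58, 76, 67, 67]
t=9: [59, 58, 79, 62, 73, 75]

Answer: u_2(9) = 79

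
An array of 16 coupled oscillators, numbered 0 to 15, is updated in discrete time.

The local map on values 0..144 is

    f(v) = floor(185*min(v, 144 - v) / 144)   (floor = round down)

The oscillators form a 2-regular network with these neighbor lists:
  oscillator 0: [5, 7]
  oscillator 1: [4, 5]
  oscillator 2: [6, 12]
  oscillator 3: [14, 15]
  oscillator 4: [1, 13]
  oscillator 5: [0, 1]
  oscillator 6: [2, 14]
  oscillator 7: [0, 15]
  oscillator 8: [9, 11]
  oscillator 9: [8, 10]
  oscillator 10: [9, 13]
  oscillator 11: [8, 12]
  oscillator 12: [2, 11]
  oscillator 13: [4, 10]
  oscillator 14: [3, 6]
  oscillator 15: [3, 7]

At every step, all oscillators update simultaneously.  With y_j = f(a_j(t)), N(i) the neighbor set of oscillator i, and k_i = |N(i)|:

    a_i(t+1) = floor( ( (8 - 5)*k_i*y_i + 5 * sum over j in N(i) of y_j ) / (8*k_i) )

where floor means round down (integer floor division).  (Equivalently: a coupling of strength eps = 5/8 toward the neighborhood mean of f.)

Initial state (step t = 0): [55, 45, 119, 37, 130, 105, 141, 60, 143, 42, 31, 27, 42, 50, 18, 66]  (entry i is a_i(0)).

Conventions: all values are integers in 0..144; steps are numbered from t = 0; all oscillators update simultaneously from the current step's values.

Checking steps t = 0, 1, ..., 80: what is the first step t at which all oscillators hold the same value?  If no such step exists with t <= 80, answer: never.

Answer: 30
Key observation: Synchronization is absorbing here: once all oscillators are equal they stay equal, and step 30 is the first all-equal step.

Derivation:
t=0: [55, 45, 119, 37, 130, 105, 141, 60, 143, 42, 31, 27, 42, 50, 18, 66]  (not all equal)
t=1: [65, 42, 29, 51, 44, 58, 18, 77, 27, 32, 51, 29, 40, 41, 24, 70]  (not all equal)
t=2: [81, 60, 37, 61, 53, 70, 29, 86, 37, 46, 53, 40, 42, 57, 38, 80]  (not all equal)
t=3: [80, 77, 45, 69, 72, 82, 43, 78, 52, 58, 66, 50, 50, 69, 53, 78]  (not all equal)
t=4: [81, 85, 58, 80, 88, 82, 59, 83, 67, 74, 82, 64, 61, 88, 70, 85]  (not all equal)
t=5: [79, 75, 75, 82, 72, 78, 79, 77, 85, 84, 79, 82, 78, 73, 82, 78]  (not all equal)
t=6: [84, 88, 85, 80, 90, 84, 83, 84, 76, 78, 83, 79, 83, 88, 80, 83]  (not all equal)
t=7: [77, 72, 76, 80, 70, 75, 78, 77, 84, 83, 77, 82, 78, 72, 80, 78]  (not all equal)
t=8: [86, 89, 85, 82, 90, 88, 84, 85, 77, 80, 85, 79, 83, 89, 82, 84]  (not all equal)
t=9: [73, 70, 76, 78, 69, 71, 77, 75, 83, 81, 75, 82, 78, 71, 78, 77]  (not all equal)
t=10: [90, 89, 85, 84, 89, 90, 85, 88, 78, 81, 86, 80, 83, 89, 84, 86]  (not all equal)
t=11: [69, 69, 75, 76, 70, 69, 75, 71, 82, 79, 74, 81, 78, 71, 76, 74]  (not all equal)
t=12: [88, 88, 86, 87, 89, 88, 87, 89, 80, 83, 87, 80, 84, 89, 87, 89]  (not all equal)
t=13: [70, 70, 74, 72, 70, 71, 73, 70, 80, 77, 73, 80, 77, 70, 73, 70]  (not all equal)
t=14: [89, 89, 88, 90, 89, 89, 90, 89, 83, 86, 88, 83, 85, 89, 91, 89]  (not all equal)
t=15: [70, 70, 71, 69, 70, 70, 69, 70, 76, 74, 71, 77, 74, 70, 68, 69]  (not all equal)
t=16: [89, 89, 89, 87, 89, 89, 88, 88, 87, 89, 89, 87, 88, 89, 87, 88]  (not all equal)
t=17: [70, 70, 70, 72, 70, 70, 71, 70, 72, 70, 70, 72, 71, 70, 72, 71]  (not all equal)
t=18: [89, 89, 90, 91, 89, 89, 90, 89, 91, 89, 89, 91, 90, 89, 91, 90]  (not all equal)
t=19: [70, 70, 69, 68, 70, 70, 68, 69, 68, 69, 70, 68, 68, 70, 68, 69]  (not all equal)
t=20: [88, 89, 87, 87, 89, 89, 87, 88, 87, 88, 88, 87, 87, 89, 87, 87]  (not all equal)
t=21: [70, 70, 73, 73, 70, 70, 73, 71, 72, 71, 70, 73, 73, 70, 73, 72]  (not all equal)
t=22: [89, 89, 91, 91, 89, 89, 91, 90, 91, 90, 89, 91, 91, 89, 91, 91]  (not all equal)
t=23: [69, 70, 68, 68, 70, 70, 68, 69, 68, 69, 69, 68, 68, 70, 68, 68]  (not all equal)
t=24: [88, 89, 87, 87, 89, 88, 87, 87, 87, 87, 88, 87, 87, 88, 87, 87]  (not all equal)
t=25: [71, 70, 73, 73, 70, 70, 73, 72, 73, 72, 71, 73, 73, 70, 73, 73]  (not all equal)
t=26: [90, 89, 91, 91, 89, 89, 91, 91, 91, 91, 90, 91, 91, 89, 91, 91]  (not all equal)
t=27: [69, 70, 68, 68, 70, 69, 68, 68, 68, 68, 69, 68, 68, 69, 68, 68]  (not all equal)
t=28: [87, 88, 87, 87, 88, 88, 87, 87, 87, 87, 87, 87, 87, 88, 87, 87]  (not all equal)
t=29: [72, 71, 73, 73, 71, 71, 73, 73, 73, 73, 72, 73, 73, 71, 73, 73]  (not all equal)
t=30: [91, 91, 91, 91, 91, 91, 91, 91, 91, 91, 91, 91, 91, 91, 91, 91]  (all equal)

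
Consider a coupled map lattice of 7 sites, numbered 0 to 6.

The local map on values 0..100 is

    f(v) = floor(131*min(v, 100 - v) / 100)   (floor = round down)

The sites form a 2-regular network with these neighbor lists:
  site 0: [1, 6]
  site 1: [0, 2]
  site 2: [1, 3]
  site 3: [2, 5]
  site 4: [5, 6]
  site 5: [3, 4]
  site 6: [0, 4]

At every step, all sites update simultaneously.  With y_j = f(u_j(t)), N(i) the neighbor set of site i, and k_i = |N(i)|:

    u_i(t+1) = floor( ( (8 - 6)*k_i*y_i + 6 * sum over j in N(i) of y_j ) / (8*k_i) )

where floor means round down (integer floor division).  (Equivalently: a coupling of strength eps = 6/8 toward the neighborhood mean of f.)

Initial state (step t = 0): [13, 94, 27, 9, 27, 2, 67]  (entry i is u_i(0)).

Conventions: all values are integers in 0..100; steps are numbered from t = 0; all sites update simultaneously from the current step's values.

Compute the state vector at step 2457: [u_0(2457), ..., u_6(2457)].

Simulating step by step:
t=0: [13, 94, 27, 9, 27, 2, 67]
t=1: [23, 21, 15, 16, 25, 17, 30]
t=2: [32, 25, 22, 20, 30, 25, 33]
t=3: [38, 33, 28, 29, 37, 32, 40]
t=4: [47, 42, 39, 38, 46, 42, 49]
t=5: [59, 55, 51, 52, 59, 54, 61]
t=6: [54, 58, 61, 62, 54, 58, 52]
t=7: [58, 55, 51, 52, 58, 54, 60]
t=8: [55, 59, 61, 62, 55, 58, 54]
t=9: [56, 54, 51, 52, 57, 53, 58]
t=10: [57, 60, 61, 62, 57, 59, 56]
t=11: [54, 53, 50, 51, 55, 52, 56]
t=12: [59, 62, 63, 63, 59, 61, 58]
t=13: [52, 50, 48, 49, 53, 50, 53]
t=14: [62, 62, 63, 63, 62, 63, 61]
t=15: [49, 48, 48, 48, 49, 48, 49]
t=16: [63, 62, 62, 62, 63, 62, 64]
t=17: [48, 48, 49, 49, 48, 48, 47]
t=18: [61, 62, 63, 63, 61, 62, 61]
t=19: [50, 49, 48, 48, 50, 49, 51]
t=20: [64, 63, 62, 62, 64, 63, 64]
t=21: [47, 48, 48, 48, 47, 48, 47]
t=22: [61, 61, 62, 62, 61, 61, 61]
t=23: [51, 50, 49, 49, 51, 50, 51]
t=24: [64, 64, 64, 64, 64, 64, 64]
t=25: [47, 47, 47, 47, 47, 47, 47]
t=26: [61, 61, 61, 61, 61, 61, 61]
t=27: [51, 51, 51, 51, 51, 51, 51]
t=28: [64, 64, 64, 64, 64, 64, 64]

Answer: [47, 47, 47, 47, 47, 47, 47]
Key observation: The state at step 24, [64, 64, 64, 64, 64, 64, 64], reappears at step 28: the system is in a cycle of period 4 from step 24 on.  Therefore the state at step 2457 equals the state at step 24 + ((2457 - 24) mod 4) = 25, which is [47, 47, 47, 47, 47, 47, 47].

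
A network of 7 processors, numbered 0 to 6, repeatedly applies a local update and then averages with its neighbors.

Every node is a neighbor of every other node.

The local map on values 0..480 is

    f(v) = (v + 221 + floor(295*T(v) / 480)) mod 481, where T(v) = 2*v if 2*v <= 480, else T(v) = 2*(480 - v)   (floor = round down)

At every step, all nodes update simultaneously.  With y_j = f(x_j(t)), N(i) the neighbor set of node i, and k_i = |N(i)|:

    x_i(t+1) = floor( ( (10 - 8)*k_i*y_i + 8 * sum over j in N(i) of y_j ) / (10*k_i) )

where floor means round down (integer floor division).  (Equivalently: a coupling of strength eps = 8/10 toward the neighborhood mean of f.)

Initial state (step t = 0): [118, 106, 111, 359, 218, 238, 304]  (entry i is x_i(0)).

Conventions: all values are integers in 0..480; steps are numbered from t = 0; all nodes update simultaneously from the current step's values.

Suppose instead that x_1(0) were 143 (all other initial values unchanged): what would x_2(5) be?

Simulating step by step:
t=0: [118, 143, 111, 359, 218, 238, 304]
t=1: [204, 208, 235, 220, 219, 222, 221]
t=2: [224, 224, 228, 226, 226, 226, 226]
t=3: [242, 242, 242, 242, 242, 242, 242]
t=4: [274, 274, 274, 274, 274, 274, 274]
t=5: [267, 267, 267, 267, 267, 267, 267]

Answer: x_2(5) = 267
Key observation: This trace re-runs the system from the modified initial state.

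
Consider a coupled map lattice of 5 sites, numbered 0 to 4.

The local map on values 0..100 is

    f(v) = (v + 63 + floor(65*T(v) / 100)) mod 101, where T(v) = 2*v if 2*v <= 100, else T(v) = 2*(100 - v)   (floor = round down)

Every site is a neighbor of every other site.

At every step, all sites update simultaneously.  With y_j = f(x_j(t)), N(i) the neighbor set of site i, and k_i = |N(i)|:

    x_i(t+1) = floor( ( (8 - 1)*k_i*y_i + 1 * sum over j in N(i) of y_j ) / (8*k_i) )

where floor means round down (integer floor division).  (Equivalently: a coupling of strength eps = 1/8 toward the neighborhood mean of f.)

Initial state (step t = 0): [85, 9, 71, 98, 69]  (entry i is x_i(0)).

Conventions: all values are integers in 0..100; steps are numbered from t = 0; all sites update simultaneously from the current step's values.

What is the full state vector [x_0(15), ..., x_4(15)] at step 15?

Answer: [70, 70, 70, 70, 70]

Derivation:
t=0: [85, 9, 71, 98, 69]
t=1: [66, 81, 70, 63, 70]
t=2: [71, 67, 70, 72, 70]
t=3: [70, 70, 70, 70, 70]
t=4: [71, 71, 71, 71, 71]
t=5: [70, 70, 70, 70, 70]
t=6: [71, 71, 71, 71, 71]
t=7: [70, 70, 70, 70, 70]
t=8: [71, 71, 71, 71, 71]
t=9: [70, 70, 70, 70, 70]
t=10: [71, 71, 71, 71, 71]
t=11: [70, 70, 70, 70, 70]
t=12: [71, 71, 71, 71, 71]
t=13: [70, 70, 70, 70, 70]
t=14: [71, 71, 71, 71, 71]
t=15: [70, 70, 70, 70, 70]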